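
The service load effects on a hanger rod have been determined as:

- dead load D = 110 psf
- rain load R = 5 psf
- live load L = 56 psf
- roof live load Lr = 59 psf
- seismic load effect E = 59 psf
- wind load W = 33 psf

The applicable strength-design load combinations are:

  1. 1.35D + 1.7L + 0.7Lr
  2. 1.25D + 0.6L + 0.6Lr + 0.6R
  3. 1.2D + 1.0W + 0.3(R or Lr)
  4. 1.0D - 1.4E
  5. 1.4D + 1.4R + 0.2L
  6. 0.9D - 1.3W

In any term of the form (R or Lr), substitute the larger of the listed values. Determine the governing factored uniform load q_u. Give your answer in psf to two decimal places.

(R or Lr) → Lr = 59 psf.
1. 1.35(110) + 1.7(56) + 0.7(59) = 148.50 + 95.20 + 41.30 = 285.00
2. 1.25(110) + 0.6(56) + 0.6(59) + 0.6(5) = 137.50 + 33.60 + 35.40 + 3.00 = 209.50
3. 1.2(110) + 1.0(33) + 0.3(59) = 132.00 + 33.00 + 17.70 = 182.70
4. 1.0(110) - 1.4(59) = 110.00 - 82.60 = 27.40
5. 1.4(110) + 1.4(5) + 0.2(56) = 154.00 + 7.00 + 11.20 = 172.20
6. 0.9(110) - 1.3(33) = 99.00 - 42.90 = 56.10
Combination 1 governs: q_u = 285.00 psf.

285.00 psf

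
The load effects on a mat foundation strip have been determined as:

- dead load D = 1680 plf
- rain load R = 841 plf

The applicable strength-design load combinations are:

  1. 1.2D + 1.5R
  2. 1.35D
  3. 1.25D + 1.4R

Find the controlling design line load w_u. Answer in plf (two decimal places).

1. 1.2(1680) + 1.5(841) = 2016.00 + 1261.50 = 3277.50
2. 1.35(1680) = 2268.00
3. 1.25(1680) + 1.4(841) = 2100.00 + 1177.40 = 3277.40
Maximum is from combination 1.

3277.50 plf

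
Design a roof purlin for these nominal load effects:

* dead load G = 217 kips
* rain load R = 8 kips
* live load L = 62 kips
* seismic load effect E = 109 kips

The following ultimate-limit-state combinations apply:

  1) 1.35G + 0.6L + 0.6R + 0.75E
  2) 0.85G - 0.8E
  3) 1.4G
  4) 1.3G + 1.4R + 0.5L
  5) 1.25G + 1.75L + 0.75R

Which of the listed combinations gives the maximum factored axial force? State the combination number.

1) 1.35(217) + 0.6(62) + 0.6(8) + 0.75(109) = 292.95 + 37.20 + 4.80 + 81.75 = 416.70
2) 0.85(217) - 0.8(109) = 184.45 - 87.20 = 97.25
3) 1.4(217) = 303.80
4) 1.3(217) + 1.4(8) + 0.5(62) = 282.10 + 11.20 + 31.00 = 324.30
5) 1.25(217) + 1.75(62) + 0.75(8) = 271.25 + 108.50 + 6.00 = 385.75
The largest value is 416.70 kips from combination 1.

Combination 1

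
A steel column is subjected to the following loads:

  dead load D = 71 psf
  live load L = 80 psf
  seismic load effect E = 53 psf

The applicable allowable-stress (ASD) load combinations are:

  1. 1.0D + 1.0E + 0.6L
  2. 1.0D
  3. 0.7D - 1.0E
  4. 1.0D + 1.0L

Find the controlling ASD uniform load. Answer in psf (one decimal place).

1. 1.0(71) + 1.0(53) + 0.6(80) = 71.0 + 53.0 + 48.0 = 172.0
2. 1.0(71) = 71.0
3. 0.7(71) - 1.0(53) = 49.7 - 53.0 = -3.3
4. 1.0(71) + 1.0(80) = 71.0 + 80.0 = 151.0
The controlling combination is 1, giving 172.0 psf.

172.0 psf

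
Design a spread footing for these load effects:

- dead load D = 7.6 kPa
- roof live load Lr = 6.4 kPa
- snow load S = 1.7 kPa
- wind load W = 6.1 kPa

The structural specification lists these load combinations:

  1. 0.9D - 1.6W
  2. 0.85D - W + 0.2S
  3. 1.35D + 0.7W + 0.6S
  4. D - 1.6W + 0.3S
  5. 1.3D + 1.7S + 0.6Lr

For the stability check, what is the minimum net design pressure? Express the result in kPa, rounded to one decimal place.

-2.9 kPa

1. 0.9(7.6) - 1.6(6.1) = -2.9
2. 0.85(7.6) - 1.0(6.1) + 0.2(1.7) = 6.5 - 6.1 + 0.3 = 0.7
3. 1.35(7.6) + 0.7(6.1) + 0.6(1.7) = 10.3 + 4.3 + 1.0 = 15.6
4. 1.0(7.6) - 1.6(6.1) + 0.3(1.7) = 7.6 - 9.8 + 0.5 = -1.7
5. 1.3(7.6) + 1.7(1.7) + 0.6(6.4) = 9.9 + 2.9 + 3.8 = 16.6
Combination 1 gives the minimum: -2.9 kPa.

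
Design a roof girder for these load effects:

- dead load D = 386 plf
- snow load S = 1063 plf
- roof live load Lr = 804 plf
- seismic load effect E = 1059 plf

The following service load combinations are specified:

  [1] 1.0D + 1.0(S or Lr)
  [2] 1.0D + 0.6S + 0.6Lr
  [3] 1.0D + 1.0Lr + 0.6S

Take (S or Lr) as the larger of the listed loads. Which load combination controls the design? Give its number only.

Combination 3

(S or Lr) → S = 1063 plf.
[1] 1.0(386) + 1.0(1063) = 386.0 + 1063.0 = 1449.0
[2] 1.0(386) + 0.6(1063) + 0.6(804) = 386.0 + 637.8 + 482.4 = 1506.2
[3] 1.0(386) + 1.0(804) + 0.6(1063) = 386.0 + 804.0 + 637.8 = 1827.8
The largest value is 1827.8 plf from combination 3.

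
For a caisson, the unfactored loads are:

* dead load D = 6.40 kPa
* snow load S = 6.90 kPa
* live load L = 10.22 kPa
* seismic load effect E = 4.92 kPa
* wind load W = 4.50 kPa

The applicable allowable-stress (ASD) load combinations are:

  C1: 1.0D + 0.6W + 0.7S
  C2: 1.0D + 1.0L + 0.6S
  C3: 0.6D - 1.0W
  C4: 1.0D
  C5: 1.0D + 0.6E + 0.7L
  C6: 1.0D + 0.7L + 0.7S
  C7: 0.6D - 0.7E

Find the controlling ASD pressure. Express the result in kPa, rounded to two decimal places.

C1: 1.0(6.40) + 0.6(4.50) + 0.7(6.90) = 6.40 + 2.70 + 4.83 = 13.93
C2: 1.0(6.40) + 1.0(10.22) + 0.6(6.90) = 6.40 + 10.22 + 4.14 = 20.76
C3: 0.6(6.40) - 1.0(4.50) = 3.84 - 4.50 = -0.66
C4: 1.0(6.40) = 6.40
C5: 1.0(6.40) + 0.6(4.92) + 0.7(10.22) = 16.51
C6: 1.0(6.40) + 0.7(10.22) + 0.7(6.90) = 6.40 + 7.15 + 4.83 = 18.38
C7: 0.6(6.40) - 0.7(4.92) = 3.84 - 3.44 = 0.40
The controlling combination is 2, giving 20.76 kPa.

20.76 kPa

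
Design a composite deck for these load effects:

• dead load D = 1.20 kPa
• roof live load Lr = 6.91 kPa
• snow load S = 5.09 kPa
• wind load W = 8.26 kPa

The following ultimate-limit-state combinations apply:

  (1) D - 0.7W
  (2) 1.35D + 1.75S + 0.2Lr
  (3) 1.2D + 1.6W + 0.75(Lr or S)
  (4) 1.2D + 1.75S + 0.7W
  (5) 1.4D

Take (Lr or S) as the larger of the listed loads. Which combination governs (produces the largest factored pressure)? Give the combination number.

Combination 3

(Lr or S) → Lr = 6.91 kPa.
(1) 1.0(1.20) - 0.7(8.26) = 1.20 - 5.78 = -4.58
(2) 1.35(1.20) + 1.75(5.09) + 0.2(6.91) = 1.62 + 8.91 + 1.38 = 11.91
(3) 1.2(1.20) + 1.6(8.26) + 0.75(6.91) = 1.44 + 13.22 + 5.18 = 19.84
(4) 1.2(1.20) + 1.75(5.09) + 0.7(8.26) = 1.44 + 8.91 + 5.78 = 16.13
(5) 1.4(1.20) = 1.68
The largest value is 19.84 kPa from combination 3.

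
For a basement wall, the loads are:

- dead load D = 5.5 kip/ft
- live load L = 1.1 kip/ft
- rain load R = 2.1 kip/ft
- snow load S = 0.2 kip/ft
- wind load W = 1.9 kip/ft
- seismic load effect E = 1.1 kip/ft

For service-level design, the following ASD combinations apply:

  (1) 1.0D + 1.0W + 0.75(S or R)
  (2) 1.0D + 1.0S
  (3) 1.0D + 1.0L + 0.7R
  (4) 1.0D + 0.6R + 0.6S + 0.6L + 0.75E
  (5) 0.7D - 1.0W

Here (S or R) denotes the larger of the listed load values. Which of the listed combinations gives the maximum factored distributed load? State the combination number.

(S or R) → R = 2.1 kip/ft.
(1) 1.0(5.5) + 1.0(1.9) + 0.75(2.1) = 5.5 + 1.9 + 1.6 = 9.0
(2) 1.0(5.5) + 1.0(0.2) = 5.5 + 0.2 = 5.7
(3) 1.0(5.5) + 1.0(1.1) + 0.7(2.1) = 5.5 + 1.1 + 1.5 = 8.1
(4) 1.0(5.5) + 0.6(2.1) + 0.6(0.2) + 0.6(1.1) + 0.75(1.1) = 5.5 + 1.3 + 0.1 + 0.7 + 0.8 = 8.4
(5) 0.7(5.5) - 1.0(1.9) = 3.9 - 1.9 = 2.0
The largest value is 9.0 kip/ft from combination 1.

Combination 1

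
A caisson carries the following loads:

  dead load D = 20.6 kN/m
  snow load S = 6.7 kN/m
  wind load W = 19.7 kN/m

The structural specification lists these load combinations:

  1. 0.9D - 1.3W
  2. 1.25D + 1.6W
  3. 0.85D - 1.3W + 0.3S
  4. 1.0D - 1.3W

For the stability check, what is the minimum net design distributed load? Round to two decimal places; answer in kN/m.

-7.07 kN/m

1. 0.9(20.6) - 1.3(19.7) = 18.54 - 25.61 = -7.07
2. 1.25(20.6) + 1.6(19.7) = 25.75 + 31.52 = 57.27
3. 0.85(20.6) - 1.3(19.7) + 0.3(6.7) = 17.51 - 25.61 + 2.01 = -6.09
4. 1.0(20.6) - 1.3(19.7) = 20.60 - 25.61 = -5.01
Combination 1 gives the minimum: -7.07 kN/m.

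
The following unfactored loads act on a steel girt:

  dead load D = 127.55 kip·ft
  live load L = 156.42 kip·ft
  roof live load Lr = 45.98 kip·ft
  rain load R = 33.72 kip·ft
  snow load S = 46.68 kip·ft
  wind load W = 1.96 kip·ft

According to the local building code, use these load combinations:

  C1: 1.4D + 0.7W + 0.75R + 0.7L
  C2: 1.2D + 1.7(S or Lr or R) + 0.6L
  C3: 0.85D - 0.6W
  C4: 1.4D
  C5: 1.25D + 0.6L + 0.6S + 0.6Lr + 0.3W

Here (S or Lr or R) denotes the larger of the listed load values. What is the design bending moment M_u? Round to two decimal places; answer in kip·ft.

326.27 kip·ft

(S or Lr or R) → S = 46.68 kip·ft.
C1: 1.4(127.55) + 0.7(1.96) + 0.75(33.72) + 0.7(156.42) = 314.73
C2: 1.2(127.55) + 1.7(46.68) + 0.6(156.42) = 326.27
C3: 0.85(127.55) - 0.6(1.96) = 107.24
C4: 1.4(127.55) = 178.57
C5: 1.25(127.55) + 0.6(156.42) + 0.6(46.68) + 0.6(45.98) + 0.3(1.96) = 309.47
Maximum is from combination 2.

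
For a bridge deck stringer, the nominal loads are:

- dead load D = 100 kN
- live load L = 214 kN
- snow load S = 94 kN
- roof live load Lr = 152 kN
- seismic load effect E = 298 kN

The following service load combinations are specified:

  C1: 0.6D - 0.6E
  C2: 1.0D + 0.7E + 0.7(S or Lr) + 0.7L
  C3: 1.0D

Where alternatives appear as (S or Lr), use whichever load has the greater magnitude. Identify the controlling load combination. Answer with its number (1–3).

(S or Lr) → Lr = 152 kN.
C1: 0.6(100) - 0.6(298) = 60.0 - 178.8 = -118.8
C2: 1.0(100) + 0.7(298) + 0.7(152) + 0.7(214) = 100.0 + 208.6 + 106.4 + 149.8 = 564.8
C3: 1.0(100) = 100.0
The largest value is 564.8 kN from combination 2.

Combination 2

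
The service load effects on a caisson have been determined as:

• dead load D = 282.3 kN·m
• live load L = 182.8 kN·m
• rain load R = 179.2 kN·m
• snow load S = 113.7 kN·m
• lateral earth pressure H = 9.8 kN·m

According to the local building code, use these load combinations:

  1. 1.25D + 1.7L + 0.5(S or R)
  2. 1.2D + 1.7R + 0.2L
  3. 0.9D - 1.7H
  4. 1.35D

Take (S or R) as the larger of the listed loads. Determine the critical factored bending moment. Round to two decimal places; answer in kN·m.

753.24 kN·m

(S or R) → R = 179.2 kN·m.
1. 1.25(282.3) + 1.7(182.8) + 0.5(179.2) = 352.88 + 310.76 + 89.60 = 753.24
2. 1.2(282.3) + 1.7(179.2) + 0.2(182.8) = 338.76 + 304.64 + 36.56 = 679.96
3. 0.9(282.3) - 1.7(9.8) = 254.07 - 16.66 = 237.41
4. 1.35(282.3) = 381.11
Maximum is from combination 1.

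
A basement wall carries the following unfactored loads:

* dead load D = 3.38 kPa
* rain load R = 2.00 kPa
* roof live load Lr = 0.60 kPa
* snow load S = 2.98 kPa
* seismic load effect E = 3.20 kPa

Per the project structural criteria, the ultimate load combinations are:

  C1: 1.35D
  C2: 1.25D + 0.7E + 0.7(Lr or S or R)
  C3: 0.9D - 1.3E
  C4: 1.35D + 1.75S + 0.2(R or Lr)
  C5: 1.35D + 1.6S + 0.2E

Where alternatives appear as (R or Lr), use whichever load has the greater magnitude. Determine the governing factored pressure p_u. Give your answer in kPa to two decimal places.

10.18 kPa

(Lr or S or R) → S = 2.98 kPa; (R or Lr) → R = 2.00 kPa.
C1: 1.35(3.38) = 4.56
C2: 1.25(3.38) + 0.7(3.20) + 0.7(2.98) = 8.55
C3: 0.9(3.38) - 1.3(3.20) = 3.04 - 4.16 = -1.12
C4: 1.35(3.38) + 1.75(2.98) + 0.2(2.00) = 4.56 + 5.22 + 0.40 = 10.18
C5: 1.35(3.38) + 1.6(2.98) + 0.2(3.20) = 4.56 + 4.77 + 0.64 = 9.97
The controlling combination is 4, giving 10.18 kPa.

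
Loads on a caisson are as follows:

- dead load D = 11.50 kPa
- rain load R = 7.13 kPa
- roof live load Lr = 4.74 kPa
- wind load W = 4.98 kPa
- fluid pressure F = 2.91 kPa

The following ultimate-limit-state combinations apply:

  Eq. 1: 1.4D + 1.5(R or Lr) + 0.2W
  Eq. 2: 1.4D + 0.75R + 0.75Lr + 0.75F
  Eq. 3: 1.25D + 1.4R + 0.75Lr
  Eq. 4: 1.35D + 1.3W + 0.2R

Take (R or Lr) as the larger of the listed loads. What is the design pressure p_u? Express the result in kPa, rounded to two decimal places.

27.91 kPa

(R or Lr) → R = 7.13 kPa.
Eq. 1: 1.4(11.50) + 1.5(7.13) + 0.2(4.98) = 27.79
Eq. 2: 1.4(11.50) + 0.75(7.13) + 0.75(4.74) + 0.75(2.91) = 27.19
Eq. 3: 1.25(11.50) + 1.4(7.13) + 0.75(4.74) = 27.91
Eq. 4: 1.35(11.50) + 1.3(4.98) + 0.2(7.13) = 23.43
The controlling combination is 3, giving 27.91 kPa.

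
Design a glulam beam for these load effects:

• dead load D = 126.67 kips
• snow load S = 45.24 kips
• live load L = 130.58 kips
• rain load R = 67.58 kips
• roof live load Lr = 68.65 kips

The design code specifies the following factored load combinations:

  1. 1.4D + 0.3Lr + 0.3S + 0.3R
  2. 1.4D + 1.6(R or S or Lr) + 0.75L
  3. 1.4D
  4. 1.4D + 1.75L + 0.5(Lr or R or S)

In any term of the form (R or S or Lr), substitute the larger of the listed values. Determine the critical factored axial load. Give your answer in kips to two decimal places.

440.18 kips

(R or S or Lr) → Lr = 68.65 kips; (Lr or R or S) → Lr = 68.65 kips.
1. 1.4(126.67) + 0.3(68.65) + 0.3(45.24) + 0.3(67.58) = 177.34 + 20.60 + 13.57 + 20.27 = 231.78
2. 1.4(126.67) + 1.6(68.65) + 0.75(130.58) = 385.11
3. 1.4(126.67) = 177.34
4. 1.4(126.67) + 1.75(130.58) + 0.5(68.65) = 440.18
Maximum is from combination 4.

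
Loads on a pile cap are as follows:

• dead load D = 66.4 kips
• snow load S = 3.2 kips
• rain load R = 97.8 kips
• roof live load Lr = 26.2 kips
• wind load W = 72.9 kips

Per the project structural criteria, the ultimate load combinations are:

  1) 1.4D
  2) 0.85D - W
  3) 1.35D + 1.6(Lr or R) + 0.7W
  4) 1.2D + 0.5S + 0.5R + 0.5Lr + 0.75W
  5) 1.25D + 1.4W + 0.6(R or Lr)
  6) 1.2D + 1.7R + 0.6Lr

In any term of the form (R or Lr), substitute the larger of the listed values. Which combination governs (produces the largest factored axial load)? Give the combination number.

(Lr or R) → R = 97.8 kips; (R or Lr) → R = 97.8 kips.
1) 1.4(66.4) = 93.0
2) 0.85(66.4) - 1.0(72.9) = 56.4 - 72.9 = -16.5
3) 1.35(66.4) + 1.6(97.8) + 0.7(72.9) = 297.2
4) 1.2(66.4) + 0.5(3.2) + 0.5(97.8) + 0.5(26.2) + 0.75(72.9) = 79.7 + 1.6 + 48.9 + 13.1 + 54.7 = 198.0
5) 1.25(66.4) + 1.4(72.9) + 0.6(97.8) = 243.7
6) 1.2(66.4) + 1.7(97.8) + 0.6(26.2) = 79.7 + 166.3 + 15.7 = 261.7
The largest value is 297.2 kips from combination 3.

Combination 3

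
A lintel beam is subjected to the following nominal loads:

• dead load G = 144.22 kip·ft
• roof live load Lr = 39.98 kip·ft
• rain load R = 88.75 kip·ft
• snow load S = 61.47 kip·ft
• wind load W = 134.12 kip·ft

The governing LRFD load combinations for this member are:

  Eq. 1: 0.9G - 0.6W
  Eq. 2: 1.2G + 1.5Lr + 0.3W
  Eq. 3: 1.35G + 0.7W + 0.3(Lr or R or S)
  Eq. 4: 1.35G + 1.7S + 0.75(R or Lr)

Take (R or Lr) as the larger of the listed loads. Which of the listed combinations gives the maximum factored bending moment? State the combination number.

Combination 4

(Lr or R or S) → R = 88.75 kip·ft; (R or Lr) → R = 88.75 kip·ft.
Eq. 1: 0.9(144.22) - 0.6(134.12) = 49.33
Eq. 2: 1.2(144.22) + 1.5(39.98) + 0.3(134.12) = 273.27
Eq. 3: 1.35(144.22) + 0.7(134.12) + 0.3(88.75) = 315.21
Eq. 4: 1.35(144.22) + 1.7(61.47) + 0.75(88.75) = 365.76
The largest value is 365.76 kip·ft from combination 4.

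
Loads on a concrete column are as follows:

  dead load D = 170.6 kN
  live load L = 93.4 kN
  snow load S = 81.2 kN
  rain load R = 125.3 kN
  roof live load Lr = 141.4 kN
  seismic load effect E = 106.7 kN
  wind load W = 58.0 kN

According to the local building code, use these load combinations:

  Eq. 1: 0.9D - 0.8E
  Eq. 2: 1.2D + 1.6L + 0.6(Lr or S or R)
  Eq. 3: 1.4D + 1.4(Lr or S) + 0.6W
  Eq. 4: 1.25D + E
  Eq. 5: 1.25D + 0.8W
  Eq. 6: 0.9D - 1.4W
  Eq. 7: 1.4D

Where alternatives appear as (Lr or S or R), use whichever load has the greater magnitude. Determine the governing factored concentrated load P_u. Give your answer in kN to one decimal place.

471.6 kN

(Lr or S or R) → Lr = 141.4 kN; (Lr or S) → Lr = 141.4 kN.
Eq. 1: 0.9(170.6) - 0.8(106.7) = 68.2
Eq. 2: 1.2(170.6) + 1.6(93.4) + 0.6(141.4) = 439.0
Eq. 3: 1.4(170.6) + 1.4(141.4) + 0.6(58.0) = 471.6
Eq. 4: 1.25(170.6) + 1.0(106.7) = 320.0
Eq. 5: 1.25(170.6) + 0.8(58.0) = 259.7
Eq. 6: 0.9(170.6) - 1.4(58.0) = 72.3
Eq. 7: 1.4(170.6) = 238.8
The controlling combination is 3, giving 471.6 kN.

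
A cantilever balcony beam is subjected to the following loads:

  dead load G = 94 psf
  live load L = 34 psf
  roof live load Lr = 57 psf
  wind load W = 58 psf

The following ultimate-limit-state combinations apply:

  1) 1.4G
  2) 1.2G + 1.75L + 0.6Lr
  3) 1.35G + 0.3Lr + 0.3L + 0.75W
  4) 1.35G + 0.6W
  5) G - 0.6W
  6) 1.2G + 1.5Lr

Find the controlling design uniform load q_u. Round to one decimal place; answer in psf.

206.5 psf

1) 1.4(94) = 131.6
2) 1.2(94) + 1.75(34) + 0.6(57) = 112.8 + 59.5 + 34.2 = 206.5
3) 1.35(94) + 0.3(57) + 0.3(34) + 0.75(58) = 126.9 + 17.1 + 10.2 + 43.5 = 197.7
4) 1.35(94) + 0.6(58) = 126.9 + 34.8 = 161.7
5) 1.0(94) - 0.6(58) = 94.0 - 34.8 = 59.2
6) 1.2(94) + 1.5(57) = 112.8 + 85.5 = 198.3
The controlling combination is 2, giving 206.5 psf.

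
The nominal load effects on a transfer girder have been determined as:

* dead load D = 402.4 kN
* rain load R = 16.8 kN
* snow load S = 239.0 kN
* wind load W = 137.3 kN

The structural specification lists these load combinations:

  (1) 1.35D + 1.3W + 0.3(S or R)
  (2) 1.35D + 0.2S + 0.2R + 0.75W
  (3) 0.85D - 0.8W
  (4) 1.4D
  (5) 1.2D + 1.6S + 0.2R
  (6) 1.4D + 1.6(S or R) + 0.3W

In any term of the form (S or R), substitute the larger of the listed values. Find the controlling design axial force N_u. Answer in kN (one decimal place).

(S or R) → S = 239.0 kN.
(1) 1.35(402.4) + 1.3(137.3) + 0.3(239.0) = 543.2 + 178.5 + 71.7 = 793.4
(2) 1.35(402.4) + 0.2(239.0) + 0.2(16.8) + 0.75(137.3) = 543.2 + 47.8 + 3.4 + 103.0 = 697.4
(3) 0.85(402.4) - 0.8(137.3) = 342.0 - 109.8 = 232.2
(4) 1.4(402.4) = 563.4
(5) 1.2(402.4) + 1.6(239.0) + 0.2(16.8) = 868.6
(6) 1.4(402.4) + 1.6(239.0) + 0.3(137.3) = 563.4 + 382.4 + 41.2 = 987.0
The controlling combination is 6, giving 987.0 kN.

987.0 kN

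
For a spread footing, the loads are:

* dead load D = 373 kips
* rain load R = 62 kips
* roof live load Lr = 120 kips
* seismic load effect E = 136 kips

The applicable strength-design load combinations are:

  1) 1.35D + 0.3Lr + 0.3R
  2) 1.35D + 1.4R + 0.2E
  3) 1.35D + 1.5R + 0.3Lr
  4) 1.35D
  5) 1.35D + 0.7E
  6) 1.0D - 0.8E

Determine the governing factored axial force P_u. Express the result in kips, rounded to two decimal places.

632.55 kips

1) 1.35(373) + 0.3(120) + 0.3(62) = 558.15
2) 1.35(373) + 1.4(62) + 0.2(136) = 617.55
3) 1.35(373) + 1.5(62) + 0.3(120) = 632.55
4) 1.35(373) = 503.55
5) 1.35(373) + 0.7(136) = 598.75
6) 1.0(373) - 0.8(136) = 264.20
Combination 3 governs: P_u = 632.55 kips.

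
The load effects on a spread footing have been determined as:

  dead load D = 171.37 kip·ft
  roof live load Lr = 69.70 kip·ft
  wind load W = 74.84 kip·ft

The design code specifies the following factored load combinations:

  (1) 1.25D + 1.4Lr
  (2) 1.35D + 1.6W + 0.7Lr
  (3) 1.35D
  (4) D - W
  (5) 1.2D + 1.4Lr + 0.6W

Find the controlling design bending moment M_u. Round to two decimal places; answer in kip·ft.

(1) 1.25(171.37) + 1.4(69.70) = 214.21 + 97.58 = 311.79
(2) 1.35(171.37) + 1.6(74.84) + 0.7(69.70) = 231.35 + 119.74 + 48.79 = 399.88
(3) 1.35(171.37) = 231.35
(4) 1.0(171.37) - 1.0(74.84) = 171.37 - 74.84 = 96.53
(5) 1.2(171.37) + 1.4(69.70) + 0.6(74.84) = 348.13
Combination 2 governs: M_u = 399.88 kip·ft.

399.88 kip·ft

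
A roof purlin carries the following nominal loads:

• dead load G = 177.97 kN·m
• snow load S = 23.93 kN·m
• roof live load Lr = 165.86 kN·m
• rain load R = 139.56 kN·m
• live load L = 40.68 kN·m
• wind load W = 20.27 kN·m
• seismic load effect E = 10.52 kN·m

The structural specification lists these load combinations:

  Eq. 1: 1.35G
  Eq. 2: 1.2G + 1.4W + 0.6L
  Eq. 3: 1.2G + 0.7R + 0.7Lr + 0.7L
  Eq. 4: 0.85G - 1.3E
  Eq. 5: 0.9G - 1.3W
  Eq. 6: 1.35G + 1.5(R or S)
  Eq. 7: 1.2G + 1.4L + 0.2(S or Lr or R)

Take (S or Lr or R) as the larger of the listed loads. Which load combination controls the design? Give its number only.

(R or S) → R = 139.56 kN·m; (S or Lr or R) → Lr = 165.86 kN·m.
Eq. 1: 1.35(177.97) = 240.26
Eq. 2: 1.2(177.97) + 1.4(20.27) + 0.6(40.68) = 213.56 + 28.38 + 24.41 = 266.35
Eq. 3: 1.2(177.97) + 0.7(139.56) + 0.7(165.86) + 0.7(40.68) = 213.56 + 97.69 + 116.10 + 28.48 = 455.83
Eq. 4: 0.85(177.97) - 1.3(10.52) = 137.60
Eq. 5: 0.9(177.97) - 1.3(20.27) = 160.17 - 26.35 = 133.82
Eq. 6: 1.35(177.97) + 1.5(139.56) = 240.26 + 209.34 = 449.60
Eq. 7: 1.2(177.97) + 1.4(40.68) + 0.2(165.86) = 303.69
The largest value is 455.83 kN·m from combination 3.

Combination 3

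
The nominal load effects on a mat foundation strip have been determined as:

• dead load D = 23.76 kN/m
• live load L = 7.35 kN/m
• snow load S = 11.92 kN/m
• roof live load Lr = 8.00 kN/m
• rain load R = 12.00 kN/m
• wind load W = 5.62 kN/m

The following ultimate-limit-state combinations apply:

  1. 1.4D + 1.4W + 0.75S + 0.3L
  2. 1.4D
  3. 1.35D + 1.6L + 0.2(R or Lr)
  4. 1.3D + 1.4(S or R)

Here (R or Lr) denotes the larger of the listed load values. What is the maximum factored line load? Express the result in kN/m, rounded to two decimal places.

(R or Lr) → R = 12.00 kN/m; (S or R) → R = 12.00 kN/m.
1. 1.4(23.76) + 1.4(5.62) + 0.75(11.92) + 0.3(7.35) = 52.28
2. 1.4(23.76) = 33.26
3. 1.35(23.76) + 1.6(7.35) + 0.2(12.00) = 46.24
4. 1.3(23.76) + 1.4(12.00) = 47.69
Maximum is from combination 1.

52.28 kN/m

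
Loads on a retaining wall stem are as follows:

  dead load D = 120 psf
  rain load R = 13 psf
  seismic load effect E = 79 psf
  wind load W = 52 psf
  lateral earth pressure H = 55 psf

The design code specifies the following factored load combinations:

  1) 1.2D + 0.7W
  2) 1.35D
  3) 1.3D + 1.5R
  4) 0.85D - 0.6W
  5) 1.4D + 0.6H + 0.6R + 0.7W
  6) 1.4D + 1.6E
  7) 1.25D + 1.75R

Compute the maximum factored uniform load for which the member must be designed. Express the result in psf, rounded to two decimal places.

294.40 psf

1) 1.2(120) + 0.7(52) = 180.40
2) 1.35(120) = 162.00
3) 1.3(120) + 1.5(13) = 175.50
4) 0.85(120) - 0.6(52) = 70.80
5) 1.4(120) + 0.6(55) + 0.6(13) + 0.7(52) = 245.20
6) 1.4(120) + 1.6(79) = 294.40
7) 1.25(120) + 1.75(13) = 172.75
The controlling combination is 6, giving 294.40 psf.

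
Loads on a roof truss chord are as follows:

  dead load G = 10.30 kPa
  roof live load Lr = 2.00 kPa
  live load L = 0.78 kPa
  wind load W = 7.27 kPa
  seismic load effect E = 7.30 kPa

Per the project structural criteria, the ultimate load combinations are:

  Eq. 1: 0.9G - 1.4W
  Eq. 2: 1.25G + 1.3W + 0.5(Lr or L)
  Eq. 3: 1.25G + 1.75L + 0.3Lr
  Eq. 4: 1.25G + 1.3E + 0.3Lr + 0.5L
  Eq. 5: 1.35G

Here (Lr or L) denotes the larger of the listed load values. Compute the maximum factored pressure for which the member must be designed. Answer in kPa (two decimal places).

(Lr or L) → Lr = 2.00 kPa.
Eq. 1: 0.9(10.30) - 1.4(7.27) = 9.27 - 10.18 = -0.91
Eq. 2: 1.25(10.30) + 1.3(7.27) + 0.5(2.00) = 12.88 + 9.45 + 1.00 = 23.33
Eq. 3: 1.25(10.30) + 1.75(0.78) + 0.3(2.00) = 14.84
Eq. 4: 1.25(10.30) + 1.3(7.30) + 0.3(2.00) + 0.5(0.78) = 12.88 + 9.49 + 0.60 + 0.39 = 23.36
Eq. 5: 1.35(10.30) = 13.91
The controlling combination is 4, giving 23.36 kPa.

23.36 kPa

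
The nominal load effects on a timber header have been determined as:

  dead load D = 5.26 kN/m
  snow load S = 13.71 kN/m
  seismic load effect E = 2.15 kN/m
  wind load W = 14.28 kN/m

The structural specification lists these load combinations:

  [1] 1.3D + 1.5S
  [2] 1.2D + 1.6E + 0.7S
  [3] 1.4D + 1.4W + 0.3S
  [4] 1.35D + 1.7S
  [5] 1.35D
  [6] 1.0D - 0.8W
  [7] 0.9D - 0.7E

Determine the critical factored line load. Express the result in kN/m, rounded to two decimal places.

31.47 kN/m

[1] 1.3(5.26) + 1.5(13.71) = 27.40
[2] 1.2(5.26) + 1.6(2.15) + 0.7(13.71) = 6.31 + 3.44 + 9.60 = 19.35
[3] 1.4(5.26) + 1.4(14.28) + 0.3(13.71) = 31.47
[4] 1.35(5.26) + 1.7(13.71) = 7.10 + 23.31 = 30.41
[5] 1.35(5.26) = 7.10
[6] 1.0(5.26) - 0.8(14.28) = 5.26 - 11.42 = -6.16
[7] 0.9(5.26) - 0.7(2.15) = 3.23
The controlling combination is 3, giving 31.47 kN/m.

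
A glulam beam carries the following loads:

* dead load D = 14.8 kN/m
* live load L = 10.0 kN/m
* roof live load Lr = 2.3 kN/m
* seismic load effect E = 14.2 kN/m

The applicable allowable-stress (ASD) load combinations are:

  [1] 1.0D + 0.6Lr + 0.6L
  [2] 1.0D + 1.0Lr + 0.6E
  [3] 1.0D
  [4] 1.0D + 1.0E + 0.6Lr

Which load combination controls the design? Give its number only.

Combination 4

[1] 1.0(14.8) + 0.6(2.3) + 0.6(10.0) = 22.2
[2] 1.0(14.8) + 1.0(2.3) + 0.6(14.2) = 25.6
[3] 1.0(14.8) = 14.8
[4] 1.0(14.8) + 1.0(14.2) + 0.6(2.3) = 30.4
The largest value is 30.4 kN/m from combination 4.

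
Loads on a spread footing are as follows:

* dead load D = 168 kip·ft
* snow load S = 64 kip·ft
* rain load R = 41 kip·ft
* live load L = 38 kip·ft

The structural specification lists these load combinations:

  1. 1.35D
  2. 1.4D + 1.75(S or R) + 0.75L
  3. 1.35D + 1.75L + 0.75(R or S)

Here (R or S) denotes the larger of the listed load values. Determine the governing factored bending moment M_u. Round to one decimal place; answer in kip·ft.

375.7 kip·ft

(S or R) → S = 64 kip·ft; (R or S) → S = 64 kip·ft.
1. 1.35(168) = 226.8
2. 1.4(168) + 1.75(64) + 0.75(38) = 235.2 + 112.0 + 28.5 = 375.7
3. 1.35(168) + 1.75(38) + 0.75(64) = 226.8 + 66.5 + 48.0 = 341.3
Maximum is from combination 2.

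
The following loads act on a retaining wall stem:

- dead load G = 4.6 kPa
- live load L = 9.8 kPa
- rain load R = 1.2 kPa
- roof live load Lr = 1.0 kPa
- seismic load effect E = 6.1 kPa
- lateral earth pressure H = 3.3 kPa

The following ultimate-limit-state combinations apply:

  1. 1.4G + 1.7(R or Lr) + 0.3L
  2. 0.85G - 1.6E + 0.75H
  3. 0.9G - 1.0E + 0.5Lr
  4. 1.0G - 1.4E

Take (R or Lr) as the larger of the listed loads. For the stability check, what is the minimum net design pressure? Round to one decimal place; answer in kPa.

-3.9 kPa

(R or Lr) → R = 1.2 kPa.
1. 1.4(4.6) + 1.7(1.2) + 0.3(9.8) = 11.4
2. 0.85(4.6) - 1.6(6.1) + 0.75(3.3) = 3.9 - 9.8 + 2.5 = -3.4
3. 0.9(4.6) - 1.0(6.1) + 0.5(1.0) = 4.1 - 6.1 + 0.5 = -1.5
4. 1.0(4.6) - 1.4(6.1) = 4.6 - 8.5 = -3.9
Combination 4 gives the minimum: -3.9 kPa.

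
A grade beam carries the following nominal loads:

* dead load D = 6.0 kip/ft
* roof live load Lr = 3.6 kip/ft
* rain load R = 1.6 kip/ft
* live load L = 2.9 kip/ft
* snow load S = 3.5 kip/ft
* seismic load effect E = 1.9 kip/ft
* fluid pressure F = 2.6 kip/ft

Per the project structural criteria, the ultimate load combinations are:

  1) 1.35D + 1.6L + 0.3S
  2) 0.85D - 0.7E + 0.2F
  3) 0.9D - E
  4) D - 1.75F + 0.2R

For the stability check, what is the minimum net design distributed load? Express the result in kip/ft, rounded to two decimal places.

1) 1.35(6.0) + 1.6(2.9) + 0.3(3.5) = 8.10 + 4.64 + 1.05 = 13.79
2) 0.85(6.0) - 0.7(1.9) + 0.2(2.6) = 5.10 - 1.33 + 0.52 = 4.29
3) 0.9(6.0) - 1.0(1.9) = 5.40 - 1.90 = 3.50
4) 1.0(6.0) - 1.75(2.6) + 0.2(1.6) = 6.00 - 4.55 + 0.32 = 1.77
Combination 4 gives the minimum: 1.77 kip/ft.

1.77 kip/ft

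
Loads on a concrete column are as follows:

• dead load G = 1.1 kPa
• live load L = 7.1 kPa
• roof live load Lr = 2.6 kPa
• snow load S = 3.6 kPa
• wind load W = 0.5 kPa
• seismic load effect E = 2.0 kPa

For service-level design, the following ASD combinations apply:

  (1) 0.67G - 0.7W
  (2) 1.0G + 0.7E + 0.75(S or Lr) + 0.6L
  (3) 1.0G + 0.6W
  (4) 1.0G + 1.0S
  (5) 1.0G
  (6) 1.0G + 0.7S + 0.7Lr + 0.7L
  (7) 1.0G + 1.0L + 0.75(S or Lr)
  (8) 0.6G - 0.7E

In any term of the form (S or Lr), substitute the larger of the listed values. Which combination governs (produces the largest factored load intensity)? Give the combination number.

Combination 7

(S or Lr) → S = 3.6 kPa.
(1) 0.67(1.1) - 0.7(0.5) = 0.74 - 0.35 = 0.39
(2) 1.0(1.1) + 0.7(2.0) + 0.75(3.6) + 0.6(7.1) = 1.10 + 1.40 + 2.70 + 4.26 = 9.46
(3) 1.0(1.1) + 0.6(0.5) = 1.10 + 0.30 = 1.40
(4) 1.0(1.1) + 1.0(3.6) = 1.10 + 3.60 = 4.70
(5) 1.0(1.1) = 1.10
(6) 1.0(1.1) + 0.7(3.6) + 0.7(2.6) + 0.7(7.1) = 1.10 + 2.52 + 1.82 + 4.97 = 10.41
(7) 1.0(1.1) + 1.0(7.1) + 0.75(3.6) = 1.10 + 7.10 + 2.70 = 10.90
(8) 0.6(1.1) - 0.7(2.0) = 0.66 - 1.40 = -0.74
The largest value is 10.90 kPa from combination 7.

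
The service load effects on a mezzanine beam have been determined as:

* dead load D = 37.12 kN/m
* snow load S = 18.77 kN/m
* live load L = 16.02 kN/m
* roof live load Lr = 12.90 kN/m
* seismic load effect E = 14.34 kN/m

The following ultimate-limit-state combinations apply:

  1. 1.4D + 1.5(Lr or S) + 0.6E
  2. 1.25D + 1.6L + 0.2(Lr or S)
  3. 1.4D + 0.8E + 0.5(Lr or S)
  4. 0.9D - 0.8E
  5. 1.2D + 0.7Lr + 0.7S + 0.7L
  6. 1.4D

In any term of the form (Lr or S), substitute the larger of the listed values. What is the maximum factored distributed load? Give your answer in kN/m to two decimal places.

(Lr or S) → S = 18.77 kN/m.
1. 1.4(37.12) + 1.5(18.77) + 0.6(14.34) = 51.97 + 28.16 + 8.60 = 88.73
2. 1.25(37.12) + 1.6(16.02) + 0.2(18.77) = 75.79
3. 1.4(37.12) + 0.8(14.34) + 0.5(18.77) = 51.97 + 11.47 + 9.39 = 72.83
4. 0.9(37.12) - 0.8(14.34) = 33.41 - 11.47 = 21.94
5. 1.2(37.12) + 0.7(12.90) + 0.7(18.77) + 0.7(16.02) = 77.93
6. 1.4(37.12) = 51.97
The controlling combination is 1, giving 88.73 kN/m.

88.73 kN/m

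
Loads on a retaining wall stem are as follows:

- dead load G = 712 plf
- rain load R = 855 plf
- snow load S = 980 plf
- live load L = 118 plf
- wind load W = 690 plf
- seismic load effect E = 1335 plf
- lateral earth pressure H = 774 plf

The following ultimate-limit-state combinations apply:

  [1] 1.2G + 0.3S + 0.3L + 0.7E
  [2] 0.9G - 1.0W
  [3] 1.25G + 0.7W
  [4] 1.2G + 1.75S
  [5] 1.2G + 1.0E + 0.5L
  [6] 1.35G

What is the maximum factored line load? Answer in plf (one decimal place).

[1] 1.2(712) + 0.3(980) + 0.3(118) + 0.7(1335) = 854.4 + 294.0 + 35.4 + 934.5 = 2118.3
[2] 0.9(712) - 1.0(690) = 640.8 - 690.0 = -49.2
[3] 1.25(712) + 0.7(690) = 890.0 + 483.0 = 1373.0
[4] 1.2(712) + 1.75(980) = 854.4 + 1715.0 = 2569.4
[5] 1.2(712) + 1.0(1335) + 0.5(118) = 854.4 + 1335.0 + 59.0 = 2248.4
[6] 1.35(712) = 961.2
The controlling combination is 4, giving 2569.4 plf.

2569.4 plf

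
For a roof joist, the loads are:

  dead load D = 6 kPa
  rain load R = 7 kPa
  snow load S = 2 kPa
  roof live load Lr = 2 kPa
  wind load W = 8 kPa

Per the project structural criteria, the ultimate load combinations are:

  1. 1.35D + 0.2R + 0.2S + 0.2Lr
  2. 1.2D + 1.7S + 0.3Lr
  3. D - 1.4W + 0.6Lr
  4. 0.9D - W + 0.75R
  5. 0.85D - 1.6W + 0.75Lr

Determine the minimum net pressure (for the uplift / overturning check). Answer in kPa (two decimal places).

1. 1.35(6) + 0.2(7) + 0.2(2) + 0.2(2) = 8.10 + 1.40 + 0.40 + 0.40 = 10.30
2. 1.2(6) + 1.7(2) + 0.3(2) = 7.20 + 3.40 + 0.60 = 11.20
3. 1.0(6) - 1.4(8) + 0.6(2) = 6.00 - 11.20 + 1.20 = -4.00
4. 0.9(6) - 1.0(8) + 0.75(7) = 5.40 - 8.00 + 5.25 = 2.65
5. 0.85(6) - 1.6(8) + 0.75(2) = 5.10 - 12.80 + 1.50 = -6.20
Combination 5 gives the minimum: -6.20 kPa.

-6.20 kPa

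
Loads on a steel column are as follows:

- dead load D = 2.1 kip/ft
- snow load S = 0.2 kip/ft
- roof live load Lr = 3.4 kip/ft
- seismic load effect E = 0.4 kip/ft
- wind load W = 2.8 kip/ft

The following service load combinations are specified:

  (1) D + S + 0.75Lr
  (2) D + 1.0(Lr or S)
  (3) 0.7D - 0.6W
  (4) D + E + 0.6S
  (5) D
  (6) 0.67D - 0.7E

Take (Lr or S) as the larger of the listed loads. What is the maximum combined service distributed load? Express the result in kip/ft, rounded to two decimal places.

(Lr or S) → Lr = 3.4 kip/ft.
(1) 1.0(2.1) + 1.0(0.2) + 0.75(3.4) = 4.85
(2) 1.0(2.1) + 1.0(3.4) = 5.50
(3) 0.7(2.1) - 0.6(2.8) = -0.21
(4) 1.0(2.1) + 1.0(0.4) + 0.6(0.2) = 2.62
(5) 1.0(2.1) = 2.10
(6) 0.67(2.1) - 0.7(0.4) = 1.13
Maximum is from combination 2.

5.50 kip/ft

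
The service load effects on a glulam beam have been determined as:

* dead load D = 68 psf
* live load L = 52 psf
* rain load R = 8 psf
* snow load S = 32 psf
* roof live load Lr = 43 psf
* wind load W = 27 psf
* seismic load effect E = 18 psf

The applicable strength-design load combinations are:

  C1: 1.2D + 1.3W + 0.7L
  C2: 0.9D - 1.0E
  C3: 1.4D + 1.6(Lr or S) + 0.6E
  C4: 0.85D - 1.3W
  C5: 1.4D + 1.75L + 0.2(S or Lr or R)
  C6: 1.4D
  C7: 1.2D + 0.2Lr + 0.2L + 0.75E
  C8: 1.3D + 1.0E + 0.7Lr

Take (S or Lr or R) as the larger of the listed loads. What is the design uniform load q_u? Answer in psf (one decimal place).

194.8 psf

(Lr or S) → Lr = 43 psf; (S or Lr or R) → Lr = 43 psf.
C1: 1.2(68) + 1.3(27) + 0.7(52) = 153.1
C2: 0.9(68) - 1.0(18) = 43.2
C3: 1.4(68) + 1.6(43) + 0.6(18) = 174.8
C4: 0.85(68) - 1.3(27) = 22.7
C5: 1.4(68) + 1.75(52) + 0.2(43) = 194.8
C6: 1.4(68) = 95.2
C7: 1.2(68) + 0.2(43) + 0.2(52) + 0.75(18) = 114.1
C8: 1.3(68) + 1.0(18) + 0.7(43) = 136.5
The controlling combination is 5, giving 194.8 psf.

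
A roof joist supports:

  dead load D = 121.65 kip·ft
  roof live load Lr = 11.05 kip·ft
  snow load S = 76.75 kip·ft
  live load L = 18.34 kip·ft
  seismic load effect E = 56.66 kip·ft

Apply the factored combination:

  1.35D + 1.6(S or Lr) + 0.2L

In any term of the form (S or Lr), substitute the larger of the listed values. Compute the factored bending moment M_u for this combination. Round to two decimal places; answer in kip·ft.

(S or Lr) → S = 76.75 kip·ft.
1.35(121.65) + 1.6(76.75) + 0.2(18.34) = 164.23 + 122.80 + 3.67 = 290.70
M_u = 290.70 kip·ft.

290.70 kip·ft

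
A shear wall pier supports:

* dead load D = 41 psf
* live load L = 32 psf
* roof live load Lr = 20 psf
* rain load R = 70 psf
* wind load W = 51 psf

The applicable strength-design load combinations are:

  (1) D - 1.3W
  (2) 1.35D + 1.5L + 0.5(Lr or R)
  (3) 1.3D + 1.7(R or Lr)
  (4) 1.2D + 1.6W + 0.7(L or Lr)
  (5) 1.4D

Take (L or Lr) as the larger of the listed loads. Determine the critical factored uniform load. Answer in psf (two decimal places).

172.30 psf

(Lr or R) → R = 70 psf; (R or Lr) → R = 70 psf; (L or Lr) → L = 32 psf.
(1) 1.0(41) - 1.3(51) = -25.30
(2) 1.35(41) + 1.5(32) + 0.5(70) = 138.35
(3) 1.3(41) + 1.7(70) = 172.30
(4) 1.2(41) + 1.6(51) + 0.7(32) = 153.20
(5) 1.4(41) = 57.40
The controlling combination is 3, giving 172.30 psf.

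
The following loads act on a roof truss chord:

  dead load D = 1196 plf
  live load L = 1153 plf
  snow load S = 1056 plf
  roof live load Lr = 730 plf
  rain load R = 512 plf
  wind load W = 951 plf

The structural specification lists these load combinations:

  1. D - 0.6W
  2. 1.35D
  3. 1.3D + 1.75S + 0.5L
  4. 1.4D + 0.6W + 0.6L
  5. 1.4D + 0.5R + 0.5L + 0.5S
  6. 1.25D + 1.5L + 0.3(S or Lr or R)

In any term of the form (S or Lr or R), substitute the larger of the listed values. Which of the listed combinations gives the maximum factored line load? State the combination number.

Combination 3

(S or Lr or R) → S = 1056 plf.
1. 1.0(1196) - 0.6(951) = 1196.0 - 570.6 = 625.4
2. 1.35(1196) = 1614.6
3. 1.3(1196) + 1.75(1056) + 0.5(1153) = 1554.8 + 1848.0 + 576.5 = 3979.3
4. 1.4(1196) + 0.6(951) + 0.6(1153) = 1674.4 + 570.6 + 691.8 = 2936.8
5. 1.4(1196) + 0.5(512) + 0.5(1153) + 0.5(1056) = 1674.4 + 256.0 + 576.5 + 528.0 = 3034.9
6. 1.25(1196) + 1.5(1153) + 0.3(1056) = 1495.0 + 1729.5 + 316.8 = 3541.3
The largest value is 3979.3 plf from combination 3.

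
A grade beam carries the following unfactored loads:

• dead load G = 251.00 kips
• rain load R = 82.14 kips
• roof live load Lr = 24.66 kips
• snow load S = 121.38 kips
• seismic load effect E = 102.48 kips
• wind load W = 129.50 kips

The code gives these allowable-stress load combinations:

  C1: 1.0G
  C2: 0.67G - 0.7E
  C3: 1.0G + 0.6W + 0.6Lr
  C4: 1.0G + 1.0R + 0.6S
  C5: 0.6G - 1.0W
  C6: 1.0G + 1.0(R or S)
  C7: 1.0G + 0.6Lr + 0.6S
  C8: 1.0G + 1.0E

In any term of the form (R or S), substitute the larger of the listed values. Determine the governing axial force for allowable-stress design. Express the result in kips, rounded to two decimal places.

405.97 kips

(R or S) → S = 121.38 kips.
C1: 1.0(251.00) = 251.00
C2: 0.67(251.00) - 0.7(102.48) = 96.43
C3: 1.0(251.00) + 0.6(129.50) + 0.6(24.66) = 343.50
C4: 1.0(251.00) + 1.0(82.14) + 0.6(121.38) = 405.97
C5: 0.6(251.00) - 1.0(129.50) = 21.10
C6: 1.0(251.00) + 1.0(121.38) = 372.38
C7: 1.0(251.00) + 0.6(24.66) + 0.6(121.38) = 338.62
C8: 1.0(251.00) + 1.0(102.48) = 353.48
The controlling combination is 4, giving 405.97 kips.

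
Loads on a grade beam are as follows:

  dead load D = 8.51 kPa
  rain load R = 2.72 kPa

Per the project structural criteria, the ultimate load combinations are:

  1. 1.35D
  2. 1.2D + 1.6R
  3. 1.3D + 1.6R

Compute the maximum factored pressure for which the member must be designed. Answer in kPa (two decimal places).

1. 1.35(8.51) = 11.49
2. 1.2(8.51) + 1.6(2.72) = 14.56
3. 1.3(8.51) + 1.6(2.72) = 15.42
Combination 3 governs: p_u = 15.42 kPa.

15.42 kPa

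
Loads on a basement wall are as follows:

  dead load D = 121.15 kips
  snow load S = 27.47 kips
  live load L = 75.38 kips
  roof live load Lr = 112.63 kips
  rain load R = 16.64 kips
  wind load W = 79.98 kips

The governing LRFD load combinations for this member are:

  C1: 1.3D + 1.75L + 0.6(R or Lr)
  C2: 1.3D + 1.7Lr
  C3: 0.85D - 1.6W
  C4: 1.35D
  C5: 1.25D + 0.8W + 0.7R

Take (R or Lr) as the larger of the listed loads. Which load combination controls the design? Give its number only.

Combination 1

(R or Lr) → Lr = 112.63 kips.
C1: 1.3(121.15) + 1.75(75.38) + 0.6(112.63) = 356.99
C2: 1.3(121.15) + 1.7(112.63) = 348.97
C3: 0.85(121.15) - 1.6(79.98) = -24.99
C4: 1.35(121.15) = 163.55
C5: 1.25(121.15) + 0.8(79.98) + 0.7(16.64) = 227.07
The largest value is 356.99 kips from combination 1.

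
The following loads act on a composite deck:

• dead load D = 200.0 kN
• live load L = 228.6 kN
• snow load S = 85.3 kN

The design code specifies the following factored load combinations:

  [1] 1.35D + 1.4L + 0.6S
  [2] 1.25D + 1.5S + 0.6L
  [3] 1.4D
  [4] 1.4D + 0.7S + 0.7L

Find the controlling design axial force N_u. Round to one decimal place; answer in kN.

641.2 kN

[1] 1.35(200.0) + 1.4(228.6) + 0.6(85.3) = 270.0 + 320.0 + 51.2 = 641.2
[2] 1.25(200.0) + 1.5(85.3) + 0.6(228.6) = 515.1
[3] 1.4(200.0) = 280.0
[4] 1.4(200.0) + 0.7(85.3) + 0.7(228.6) = 280.0 + 59.7 + 160.0 = 499.7
Combination 1 governs: N_u = 641.2 kN.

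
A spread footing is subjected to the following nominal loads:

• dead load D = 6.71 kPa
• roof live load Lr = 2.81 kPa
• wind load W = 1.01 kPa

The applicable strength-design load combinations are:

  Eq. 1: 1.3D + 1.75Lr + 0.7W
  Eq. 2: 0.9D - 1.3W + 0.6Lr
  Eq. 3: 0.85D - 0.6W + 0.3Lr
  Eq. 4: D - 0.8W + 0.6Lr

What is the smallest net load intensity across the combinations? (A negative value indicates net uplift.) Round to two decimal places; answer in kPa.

Eq. 1: 1.3(6.71) + 1.75(2.81) + 0.7(1.01) = 8.72 + 4.92 + 0.71 = 14.35
Eq. 2: 0.9(6.71) - 1.3(1.01) + 0.6(2.81) = 6.41
Eq. 3: 0.85(6.71) - 0.6(1.01) + 0.3(2.81) = 5.94
Eq. 4: 1.0(6.71) - 0.8(1.01) + 0.6(2.81) = 6.71 - 0.81 + 1.69 = 7.59
Combination 3 gives the minimum: 5.94 kPa.

5.94 kPa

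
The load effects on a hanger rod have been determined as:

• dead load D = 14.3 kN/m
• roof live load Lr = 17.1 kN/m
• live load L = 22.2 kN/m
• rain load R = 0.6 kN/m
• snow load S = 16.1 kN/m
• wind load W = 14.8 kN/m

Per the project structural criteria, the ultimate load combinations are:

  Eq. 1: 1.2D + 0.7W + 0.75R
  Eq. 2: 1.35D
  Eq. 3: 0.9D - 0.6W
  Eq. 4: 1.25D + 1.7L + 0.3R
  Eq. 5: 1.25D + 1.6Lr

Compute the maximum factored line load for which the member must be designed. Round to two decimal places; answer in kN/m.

Eq. 1: 1.2(14.3) + 0.7(14.8) + 0.75(0.6) = 17.16 + 10.36 + 0.45 = 27.97
Eq. 2: 1.35(14.3) = 19.31
Eq. 3: 0.9(14.3) - 0.6(14.8) = 12.87 - 8.88 = 3.99
Eq. 4: 1.25(14.3) + 1.7(22.2) + 0.3(0.6) = 17.88 + 37.74 + 0.18 = 55.80
Eq. 5: 1.25(14.3) + 1.6(17.1) = 17.88 + 27.36 = 45.24
The controlling combination is 4, giving 55.80 kN/m.

55.80 kN/m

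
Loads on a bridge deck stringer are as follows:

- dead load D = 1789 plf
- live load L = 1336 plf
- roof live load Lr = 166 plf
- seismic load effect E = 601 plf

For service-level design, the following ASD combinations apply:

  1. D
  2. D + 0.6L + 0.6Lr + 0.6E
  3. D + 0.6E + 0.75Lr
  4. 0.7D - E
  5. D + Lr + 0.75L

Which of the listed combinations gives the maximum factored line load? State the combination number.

1. 1.0(1789) = 1789.0
2. 1.0(1789) + 0.6(1336) + 0.6(166) + 0.6(601) = 3050.8
3. 1.0(1789) + 0.6(601) + 0.75(166) = 2274.1
4. 0.7(1789) - 1.0(601) = 651.3
5. 1.0(1789) + 1.0(166) + 0.75(1336) = 2957.0
The largest value is 3050.8 plf from combination 2.

Combination 2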